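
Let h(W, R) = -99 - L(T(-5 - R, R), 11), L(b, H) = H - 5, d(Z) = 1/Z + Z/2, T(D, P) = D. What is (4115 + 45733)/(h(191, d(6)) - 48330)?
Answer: -16616/16145 ≈ -1.0292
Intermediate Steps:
d(Z) = 1/Z + Z/2 (d(Z) = 1/Z + Z*(1/2) = 1/Z + Z/2)
L(b, H) = -5 + H
h(W, R) = -105 (h(W, R) = -99 - (-5 + 11) = -99 - 1*6 = -99 - 6 = -105)
(4115 + 45733)/(h(191, d(6)) - 48330) = (4115 + 45733)/(-105 - 48330) = 49848/(-48435) = 49848*(-1/48435) = -16616/16145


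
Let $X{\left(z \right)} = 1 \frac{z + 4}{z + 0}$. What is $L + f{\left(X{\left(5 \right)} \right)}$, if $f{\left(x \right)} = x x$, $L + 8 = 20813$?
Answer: $\frac{520206}{25} \approx 20808.0$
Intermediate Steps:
$L = 20805$ ($L = -8 + 20813 = 20805$)
$X{\left(z \right)} = \frac{4 + z}{z}$ ($X{\left(z \right)} = 1 \frac{4 + z}{z} = \frac{4 + z}{z}$)
$f{\left(x \right)} = x^{2}$
$L + f{\left(X{\left(5 \right)} \right)} = 20805 + \left(\frac{4 + 5}{5}\right)^{2} = 20805 + \left(\frac{1}{5} \cdot 9\right)^{2} = 20805 + \left(\frac{9}{5}\right)^{2} = 20805 + \frac{81}{25} = \frac{520206}{25}$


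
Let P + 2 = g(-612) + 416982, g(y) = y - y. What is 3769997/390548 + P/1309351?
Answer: 5099100046987/511364414348 ≈ 9.9716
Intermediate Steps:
g(y) = 0
P = 416980 (P = -2 + (0 + 416982) = -2 + 416982 = 416980)
3769997/390548 + P/1309351 = 3769997/390548 + 416980/1309351 = 5099100046987/511364414348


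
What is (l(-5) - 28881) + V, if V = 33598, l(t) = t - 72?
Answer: 4640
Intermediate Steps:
l(t) = -72 + t
(l(-5) - 28881) + V = ((-72 - 5) - 28881) + 33598 = (-77 - 28881) + 33598 = -28958 + 33598 = 4640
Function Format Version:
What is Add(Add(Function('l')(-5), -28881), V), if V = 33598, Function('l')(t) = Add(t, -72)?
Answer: 4640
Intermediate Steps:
Function('l')(t) = Add(-72, t)
Add(Add(Function('l')(-5), -28881), V) = Add(Add(Add(-72, -5), -28881), 33598) = Add(Add(-77, -28881), 33598) = Add(-28958, 33598) = 4640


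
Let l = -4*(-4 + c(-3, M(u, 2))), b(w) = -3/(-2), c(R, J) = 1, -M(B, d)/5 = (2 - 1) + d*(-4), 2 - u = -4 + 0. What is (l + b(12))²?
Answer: 729/4 ≈ 182.25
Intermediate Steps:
u = 6 (u = 2 - (-4 + 0) = 2 - 1*(-4) = 2 + 4 = 6)
M(B, d) = -5 + 20*d (M(B, d) = -5*((2 - 1) + d*(-4)) = -5*(1 - 4*d) = -5 + 20*d)
b(w) = 3/2 (b(w) = -3*(-½) = 3/2)
l = 12 (l = -4*(-4 + 1) = -4*(-3) = 12)
(l + b(12))² = (12 + 3/2)² = (27/2)² = 729/4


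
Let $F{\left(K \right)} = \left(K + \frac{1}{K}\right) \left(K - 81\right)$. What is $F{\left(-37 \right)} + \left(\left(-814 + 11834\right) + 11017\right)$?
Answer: $\frac{977029}{37} \approx 26406.0$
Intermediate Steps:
$F{\left(K \right)} = \left(-81 + K\right) \left(K + \frac{1}{K}\right)$ ($F{\left(K \right)} = \left(K + \frac{1}{K}\right) \left(-81 + K\right) = \left(-81 + K\right) \left(K + \frac{1}{K}\right)$)
$F{\left(-37 \right)} + \left(\left(-814 + 11834\right) + 11017\right) = \left(1 + \left(-37\right)^{2} - -2997 - \frac{81}{-37}\right) + \left(\left(-814 + 11834\right) + 11017\right) = \left(1 + 1369 + 2997 - - \frac{81}{37}\right) + \left(11020 + 11017\right) = \left(1 + 1369 + 2997 + \frac{81}{37}\right) + 22037 = \frac{161660}{37} + 22037 = \frac{977029}{37}$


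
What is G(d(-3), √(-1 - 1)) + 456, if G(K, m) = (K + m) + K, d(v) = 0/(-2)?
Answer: 456 + I*√2 ≈ 456.0 + 1.4142*I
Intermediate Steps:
d(v) = 0 (d(v) = 0*(-½) = 0)
G(K, m) = m + 2*K
G(d(-3), √(-1 - 1)) + 456 = (√(-1 - 1) + 2*0) + 456 = (√(-2) + 0) + 456 = (I*√2 + 0) + 456 = I*√2 + 456 = 456 + I*√2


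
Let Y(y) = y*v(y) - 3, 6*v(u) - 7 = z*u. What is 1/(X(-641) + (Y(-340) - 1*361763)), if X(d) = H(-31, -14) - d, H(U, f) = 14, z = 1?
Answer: -1/342241 ≈ -2.9219e-6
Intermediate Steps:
v(u) = 7/6 + u/6 (v(u) = 7/6 + (1*u)/6 = 7/6 + u/6)
Y(y) = -3 + y*(7/6 + y/6) (Y(y) = y*(7/6 + y/6) - 3 = -3 + y*(7/6 + y/6))
X(d) = 14 - d
1/(X(-641) + (Y(-340) - 1*361763)) = 1/((14 - 1*(-641)) + ((-3 + (1/6)*(-340)*(7 - 340)) - 1*361763)) = 1/((14 + 641) + ((-3 + (1/6)*(-340)*(-333)) - 361763)) = 1/(655 + ((-3 + 18870) - 361763)) = 1/(655 + (18867 - 361763)) = 1/(655 - 342896) = 1/(-342241) = -1/342241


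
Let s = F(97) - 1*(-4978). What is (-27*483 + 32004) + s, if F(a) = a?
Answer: 24038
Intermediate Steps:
s = 5075 (s = 97 - 1*(-4978) = 97 + 4978 = 5075)
(-27*483 + 32004) + s = (-27*483 + 32004) + 5075 = (-13041 + 32004) + 5075 = 18963 + 5075 = 24038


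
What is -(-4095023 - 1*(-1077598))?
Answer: 3017425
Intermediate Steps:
-(-4095023 - 1*(-1077598)) = -(-4095023 + 1077598) = -1*(-3017425) = 3017425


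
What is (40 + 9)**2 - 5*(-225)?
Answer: 3526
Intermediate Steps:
(40 + 9)**2 - 5*(-225) = 49**2 - 1*(-1125) = 2401 + 1125 = 3526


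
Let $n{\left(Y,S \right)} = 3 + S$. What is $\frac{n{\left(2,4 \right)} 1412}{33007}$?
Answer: $\frac{9884}{33007} \approx 0.29945$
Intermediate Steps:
$\frac{n{\left(2,4 \right)} 1412}{33007} = \frac{\left(3 + 4\right) 1412}{33007} = 7 \cdot 1412 \cdot \frac{1}{33007} = 9884 \cdot \frac{1}{33007} = \frac{9884}{33007}$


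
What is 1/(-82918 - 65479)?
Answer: -1/148397 ≈ -6.7387e-6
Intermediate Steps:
1/(-82918 - 65479) = 1/(-148397) = -1/148397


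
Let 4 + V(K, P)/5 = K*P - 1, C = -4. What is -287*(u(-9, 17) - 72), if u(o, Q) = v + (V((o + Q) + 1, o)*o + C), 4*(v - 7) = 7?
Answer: -4365557/4 ≈ -1.0914e+6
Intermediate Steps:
V(K, P) = -25 + 5*K*P (V(K, P) = -20 + 5*(K*P - 1) = -20 + 5*(-1 + K*P) = -20 + (-5 + 5*K*P) = -25 + 5*K*P)
v = 35/4 (v = 7 + (¼)*7 = 7 + 7/4 = 35/4 ≈ 8.7500)
u(o, Q) = 19/4 + o*(-25 + 5*o*(1 + Q + o)) (u(o, Q) = 35/4 + ((-25 + 5*((o + Q) + 1)*o)*o - 4) = 35/4 + ((-25 + 5*((Q + o) + 1)*o)*o - 4) = 35/4 + ((-25 + 5*(1 + Q + o)*o)*o - 4) = 35/4 + ((-25 + 5*o*(1 + Q + o))*o - 4) = 35/4 + (o*(-25 + 5*o*(1 + Q + o)) - 4) = 35/4 + (-4 + o*(-25 + 5*o*(1 + Q + o))) = 19/4 + o*(-25 + 5*o*(1 + Q + o)))
-287*(u(-9, 17) - 72) = -287*((19/4 + 5*(-9)*(-5 - 9*(1 + 17 - 9))) - 72) = -287*((19/4 + 5*(-9)*(-5 - 9*9)) - 72) = -287*((19/4 + 5*(-9)*(-5 - 81)) - 72) = -287*((19/4 + 5*(-9)*(-86)) - 72) = -287*((19/4 + 3870) - 72) = -287*(15499/4 - 72) = -287*15211/4 = -4365557/4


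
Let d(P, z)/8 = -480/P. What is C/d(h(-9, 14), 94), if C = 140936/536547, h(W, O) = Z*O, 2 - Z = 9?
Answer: 863233/128771280 ≈ 0.0067036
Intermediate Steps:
Z = -7 (Z = 2 - 1*9 = 2 - 9 = -7)
h(W, O) = -7*O
d(P, z) = -3840/P (d(P, z) = 8*(-480/P) = -3840/P)
C = 140936/536547 (C = 140936*(1/536547) = 140936/536547 ≈ 0.26267)
C/d(h(-9, 14), 94) = 140936/(536547*((-3840/((-7*14))))) = 140936/(536547*((-3840/(-98)))) = 140936/(536547*((-3840*(-1/98)))) = 140936/(536547*(1920/49)) = (140936/536547)*(49/1920) = 863233/128771280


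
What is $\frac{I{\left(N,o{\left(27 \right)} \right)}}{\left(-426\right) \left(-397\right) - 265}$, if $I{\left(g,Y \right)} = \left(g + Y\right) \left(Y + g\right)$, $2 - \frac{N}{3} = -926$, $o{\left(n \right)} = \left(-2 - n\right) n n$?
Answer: $\frac{336979449}{168857} \approx 1995.7$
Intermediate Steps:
$o{\left(n \right)} = n^{2} \left(-2 - n\right)$ ($o{\left(n \right)} = n \left(-2 - n\right) n = n^{2} \left(-2 - n\right)$)
$N = 2784$ ($N = 6 - -2778 = 6 + 2778 = 2784$)
$I{\left(g,Y \right)} = \left(Y + g\right)^{2}$ ($I{\left(g,Y \right)} = \left(Y + g\right) \left(Y + g\right) = \left(Y + g\right)^{2}$)
$\frac{I{\left(N,o{\left(27 \right)} \right)}}{\left(-426\right) \left(-397\right) - 265} = \frac{\left(27^{2} \left(-2 - 27\right) + 2784\right)^{2}}{\left(-426\right) \left(-397\right) - 265} = \frac{\left(729 \left(-2 - 27\right) + 2784\right)^{2}}{169122 - 265} = \frac{\left(729 \left(-29\right) + 2784\right)^{2}}{168857} = \left(-21141 + 2784\right)^{2} \cdot \frac{1}{168857} = \left(-18357\right)^{2} \cdot \frac{1}{168857} = 336979449 \cdot \frac{1}{168857} = \frac{336979449}{168857}$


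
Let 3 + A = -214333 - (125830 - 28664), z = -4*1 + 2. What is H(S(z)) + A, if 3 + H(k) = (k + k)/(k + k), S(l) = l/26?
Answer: -311504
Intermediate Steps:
z = -2 (z = -4 + 2 = -2)
S(l) = l/26 (S(l) = l*(1/26) = l/26)
H(k) = -2 (H(k) = -3 + (k + k)/(k + k) = -3 + (2*k)/((2*k)) = -3 + (2*k)*(1/(2*k)) = -3 + 1 = -2)
A = -311502 (A = -3 + (-214333 - (125830 - 28664)) = -3 + (-214333 - 1*97166) = -3 + (-214333 - 97166) = -3 - 311499 = -311502)
H(S(z)) + A = -2 - 311502 = -311504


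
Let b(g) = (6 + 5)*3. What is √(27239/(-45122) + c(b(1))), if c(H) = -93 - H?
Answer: I*√257764433542/45122 ≈ 11.252*I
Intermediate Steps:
b(g) = 33 (b(g) = 11*3 = 33)
√(27239/(-45122) + c(b(1))) = √(27239/(-45122) + (-93 - 1*33)) = √(27239*(-1/45122) + (-93 - 33)) = √(-27239/45122 - 126) = √(-5712611/45122) = I*√257764433542/45122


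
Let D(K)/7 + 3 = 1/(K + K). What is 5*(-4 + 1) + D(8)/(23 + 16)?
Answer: -9689/624 ≈ -15.527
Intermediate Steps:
D(K) = -21 + 7/(2*K) (D(K) = -21 + 7/(K + K) = -21 + 7/((2*K)) = -21 + 7*(1/(2*K)) = -21 + 7/(2*K))
5*(-4 + 1) + D(8)/(23 + 16) = 5*(-4 + 1) + (-21 + (7/2)/8)/(23 + 16) = 5*(-3) + (-21 + (7/2)*(⅛))/39 = -15 + (-21 + 7/16)/39 = -15 + (1/39)*(-329/16) = -15 - 329/624 = -9689/624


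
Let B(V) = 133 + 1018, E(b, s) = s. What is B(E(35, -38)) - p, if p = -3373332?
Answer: 3374483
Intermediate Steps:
B(V) = 1151
B(E(35, -38)) - p = 1151 - 1*(-3373332) = 1151 + 3373332 = 3374483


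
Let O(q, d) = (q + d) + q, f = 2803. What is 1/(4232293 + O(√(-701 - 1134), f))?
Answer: 1058774/4484009534139 - I*√1835/8968019068278 ≈ 2.3612e-7 - 4.7766e-12*I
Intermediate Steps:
O(q, d) = d + 2*q (O(q, d) = (d + q) + q = d + 2*q)
1/(4232293 + O(√(-701 - 1134), f)) = 1/(4232293 + (2803 + 2*√(-701 - 1134))) = 1/(4232293 + (2803 + 2*√(-1835))) = 1/(4232293 + (2803 + 2*(I*√1835))) = 1/(4232293 + (2803 + 2*I*√1835)) = 1/(4235096 + 2*I*√1835)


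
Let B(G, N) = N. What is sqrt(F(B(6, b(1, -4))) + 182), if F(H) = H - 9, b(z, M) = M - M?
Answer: sqrt(173) ≈ 13.153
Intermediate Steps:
b(z, M) = 0
F(H) = -9 + H
sqrt(F(B(6, b(1, -4))) + 182) = sqrt((-9 + 0) + 182) = sqrt(-9 + 182) = sqrt(173)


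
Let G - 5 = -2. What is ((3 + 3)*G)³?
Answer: 5832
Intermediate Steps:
G = 3 (G = 5 - 2 = 3)
((3 + 3)*G)³ = ((3 + 3)*3)³ = (6*3)³ = 18³ = 5832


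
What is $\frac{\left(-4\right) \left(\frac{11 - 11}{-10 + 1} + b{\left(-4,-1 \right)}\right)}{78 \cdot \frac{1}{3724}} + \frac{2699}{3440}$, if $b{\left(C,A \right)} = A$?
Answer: $\frac{25726381}{134160} \approx 191.76$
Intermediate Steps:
$\frac{\left(-4\right) \left(\frac{11 - 11}{-10 + 1} + b{\left(-4,-1 \right)}\right)}{78 \cdot \frac{1}{3724}} + \frac{2699}{3440} = \frac{\left(-4\right) \left(\frac{11 - 11}{-10 + 1} - 1\right)}{78 \cdot \frac{1}{3724}} + \frac{2699}{3440} = \frac{\left(-4\right) \left(\frac{0}{-9} - 1\right)}{78 \cdot \frac{1}{3724}} + 2699 \cdot \frac{1}{3440} = \frac{\left(-4\right) \left(0 \left(- \frac{1}{9}\right) - 1\right)}{\frac{39}{1862}} + \frac{2699}{3440} = - 4 \left(0 - 1\right) \frac{1862}{39} + \frac{2699}{3440} = \left(-4\right) \left(-1\right) \frac{1862}{39} + \frac{2699}{3440} = 4 \cdot \frac{1862}{39} + \frac{2699}{3440} = \frac{7448}{39} + \frac{2699}{3440} = \frac{25726381}{134160}$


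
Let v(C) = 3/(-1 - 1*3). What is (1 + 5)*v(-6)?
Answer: -9/2 ≈ -4.5000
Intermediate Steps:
v(C) = -¾ (v(C) = 3/(-1 - 3) = 3/(-4) = 3*(-¼) = -¾)
(1 + 5)*v(-6) = (1 + 5)*(-¾) = 6*(-¾) = -9/2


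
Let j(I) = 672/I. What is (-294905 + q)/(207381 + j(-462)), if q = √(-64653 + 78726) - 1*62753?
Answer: -3934238/2281175 + 11*√14073/2281175 ≈ -1.7241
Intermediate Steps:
q = -62753 + √14073 (q = √14073 - 62753 = -62753 + √14073 ≈ -62634.)
(-294905 + q)/(207381 + j(-462)) = (-294905 + (-62753 + √14073))/(207381 + 672/(-462)) = (-357658 + √14073)/(207381 + 672*(-1/462)) = (-357658 + √14073)/(207381 - 16/11) = (-357658 + √14073)/(2281175/11) = (-357658 + √14073)*(11/2281175) = -3934238/2281175 + 11*√14073/2281175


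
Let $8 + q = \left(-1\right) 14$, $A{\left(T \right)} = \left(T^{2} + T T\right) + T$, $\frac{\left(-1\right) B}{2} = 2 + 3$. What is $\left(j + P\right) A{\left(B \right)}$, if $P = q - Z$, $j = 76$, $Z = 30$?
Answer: $4560$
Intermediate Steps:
$B = -10$ ($B = - 2 \left(2 + 3\right) = \left(-2\right) 5 = -10$)
$A{\left(T \right)} = T + 2 T^{2}$ ($A{\left(T \right)} = \left(T^{2} + T^{2}\right) + T = 2 T^{2} + T = T + 2 T^{2}$)
$q = -22$ ($q = -8 - 14 = -22$)
$P = -52$ ($P = -22 - 30 = -52$)
$\left(j + P\right) A{\left(B \right)} = \left(76 - 52\right) \left(- 10 \left(1 + 2 \left(-10\right)\right)\right) = 24 \left(- 10 \left(1 - 20\right)\right) = 24 \left(\left(-10\right) \left(-19\right)\right) = 24 \cdot 190 = 4560$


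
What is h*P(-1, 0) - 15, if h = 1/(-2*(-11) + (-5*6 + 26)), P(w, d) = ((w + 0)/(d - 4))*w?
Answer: -1081/72 ≈ -15.014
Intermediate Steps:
P(w, d) = w**2/(-4 + d) (P(w, d) = (w/(-4 + d))*w = w**2/(-4 + d))
h = 1/18 (h = 1/(22 + (-30 + 26)) = 1/(22 - 4) = 1/18 ≈ 0.055556)
h*P(-1, 0) - 15 = ((-1)**2/(-4 + 0))/18 - 15 = (1/(-4))/18 - 15 = (1*(-1/4))/18 - 15 = (1/18)*(-1/4) - 15 = -1/72 - 15 = -1081/72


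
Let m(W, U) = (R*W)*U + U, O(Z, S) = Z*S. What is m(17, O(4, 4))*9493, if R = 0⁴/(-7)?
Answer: 151888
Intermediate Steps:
R = 0 (R = 0*(-⅐) = 0)
O(Z, S) = S*Z
m(W, U) = U (m(W, U) = (0*W)*U + U = 0*U + U = 0 + U = U)
m(17, O(4, 4))*9493 = (4*4)*9493 = 16*9493 = 151888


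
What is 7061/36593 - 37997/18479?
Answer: -54780174/29400089 ≈ -1.8633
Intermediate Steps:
7061/36593 - 37997/18479 = 7061*(1/36593) - 37997*1/18479 = 307/1591 - 37997/18479 = -54780174/29400089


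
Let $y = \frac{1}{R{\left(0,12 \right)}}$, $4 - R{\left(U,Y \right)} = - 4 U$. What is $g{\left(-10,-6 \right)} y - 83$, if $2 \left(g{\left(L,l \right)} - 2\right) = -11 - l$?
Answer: $- \frac{665}{8} \approx -83.125$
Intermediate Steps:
$R{\left(U,Y \right)} = 4 + 4 U$ ($R{\left(U,Y \right)} = 4 - - 4 U = 4 + 4 U$)
$g{\left(L,l \right)} = - \frac{7}{2} - \frac{l}{2}$ ($g{\left(L,l \right)} = 2 + \frac{-11 - l}{2} = 2 - \left(\frac{11}{2} + \frac{l}{2}\right) = - \frac{7}{2} - \frac{l}{2}$)
$y = \frac{1}{4}$ ($y = \frac{1}{4 + 4 \cdot 0} = \frac{1}{4 + 0} = \frac{1}{4} \approx 0.25$)
$g{\left(-10,-6 \right)} y - 83 = \left(- \frac{7}{2} - -3\right) \frac{1}{4} - 83 = \left(- \frac{7}{2} + 3\right) \frac{1}{4} - 83 = \left(- \frac{1}{2}\right) \frac{1}{4} - 83 = - \frac{1}{8} - 83 = - \frac{665}{8}$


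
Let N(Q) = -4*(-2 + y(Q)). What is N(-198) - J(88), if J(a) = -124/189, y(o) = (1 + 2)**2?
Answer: -5168/189 ≈ -27.344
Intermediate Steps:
y(o) = 9 (y(o) = 3**2 = 9)
N(Q) = -28 (N(Q) = -4*(-2 + 9) = -4*7 = -28)
J(a) = -124/189 (J(a) = -124*1/189 = -124/189)
N(-198) - J(88) = -28 - 1*(-124/189) = -28 + 124/189 = -5168/189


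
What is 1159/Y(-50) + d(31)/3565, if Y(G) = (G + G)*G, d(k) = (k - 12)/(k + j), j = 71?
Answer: 42154217/181815000 ≈ 0.23185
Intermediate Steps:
d(k) = (-12 + k)/(71 + k) (d(k) = (k - 12)/(k + 71) = (-12 + k)/(71 + k))
Y(G) = 2*G² (Y(G) = (2*G)*G = 2*G²)
1159/Y(-50) + d(31)/3565 = 1159/((2*(-50)²)) + ((-12 + 31)/(71 + 31))/3565 = 1159/((2*2500)) + (19/102)*(1/3565) = 1159/5000 + ((1/102)*19)*(1/3565) = 1159*(1/5000) + (19/102)*(1/3565) = 1159/5000 + 19/363630 = 42154217/181815000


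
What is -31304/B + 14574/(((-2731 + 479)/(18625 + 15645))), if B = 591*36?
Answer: -664149346693/2994597 ≈ -2.2178e+5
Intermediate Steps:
B = 21276
-31304/B + 14574/(((-2731 + 479)/(18625 + 15645))) = -31304/21276 + 14574/(((-2731 + 479)/(18625 + 15645))) = -31304*1/21276 + 14574/((-2252/34270)) = -7826/5319 + 14574/((-2252*1/34270)) = -7826/5319 + 14574/(-1126/17135) = -7826/5319 + 14574*(-17135/1126) = -7826/5319 - 124862745/563 = -664149346693/2994597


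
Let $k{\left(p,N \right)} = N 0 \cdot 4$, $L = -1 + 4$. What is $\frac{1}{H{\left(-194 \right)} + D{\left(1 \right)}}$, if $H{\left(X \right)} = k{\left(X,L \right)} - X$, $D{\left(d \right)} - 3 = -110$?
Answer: $\frac{1}{87} \approx 0.011494$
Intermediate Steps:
$L = 3$
$D{\left(d \right)} = -107$ ($D{\left(d \right)} = 3 - 110 = -107$)
$k{\left(p,N \right)} = 0$ ($k{\left(p,N \right)} = 0 \cdot 4 = 0$)
$H{\left(X \right)} = - X$ ($H{\left(X \right)} = 0 - X = - X$)
$\frac{1}{H{\left(-194 \right)} + D{\left(1 \right)}} = \frac{1}{\left(-1\right) \left(-194\right) - 107} = \frac{1}{194 - 107} = \frac{1}{87}$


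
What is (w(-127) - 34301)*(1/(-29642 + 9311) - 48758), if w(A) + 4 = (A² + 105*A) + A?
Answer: 10454238188854/6777 ≈ 1.5426e+9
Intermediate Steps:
w(A) = -4 + A² + 106*A (w(A) = -4 + ((A² + 105*A) + A) = -4 + (A² + 106*A) = -4 + A² + 106*A)
(w(-127) - 34301)*(1/(-29642 + 9311) - 48758) = ((-4 + (-127)² + 106*(-127)) - 34301)*(1/(-29642 + 9311) - 48758) = ((-4 + 16129 - 13462) - 34301)*(1/(-20331) - 48758) = (2663 - 34301)*(-1/20331 - 48758) = -31638*(-991298899/20331) = 10454238188854/6777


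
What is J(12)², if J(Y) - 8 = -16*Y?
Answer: 33856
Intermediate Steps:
J(Y) = 8 - 16*Y
J(12)² = (8 - 16*12)² = (8 - 192)² = (-184)² = 33856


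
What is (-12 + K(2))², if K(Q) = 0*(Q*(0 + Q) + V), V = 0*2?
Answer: 144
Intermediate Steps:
V = 0
K(Q) = 0 (K(Q) = 0*(Q*(0 + Q) + 0) = 0*(Q*Q + 0) = 0*(Q² + 0) = 0*Q² = 0)
(-12 + K(2))² = (-12 + 0)² = (-12)² = 144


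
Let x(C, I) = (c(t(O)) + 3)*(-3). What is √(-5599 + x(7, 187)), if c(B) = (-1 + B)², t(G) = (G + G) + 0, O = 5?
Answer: I*√5851 ≈ 76.492*I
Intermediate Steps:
t(G) = 2*G (t(G) = 2*G + 0 = 2*G)
x(C, I) = -252 (x(C, I) = ((-1 + 2*5)² + 3)*(-3) = ((-1 + 10)² + 3)*(-3) = (9² + 3)*(-3) = (81 + 3)*(-3) = 84*(-3) = -252)
√(-5599 + x(7, 187)) = √(-5599 - 252) = √(-5851) = I*√5851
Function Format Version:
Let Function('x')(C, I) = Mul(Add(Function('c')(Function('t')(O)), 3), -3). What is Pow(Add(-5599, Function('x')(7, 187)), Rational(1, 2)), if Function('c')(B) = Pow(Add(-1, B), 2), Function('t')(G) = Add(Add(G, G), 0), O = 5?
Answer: Mul(I, Pow(5851, Rational(1, 2))) ≈ Mul(76.492, I)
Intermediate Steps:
Function('t')(G) = Mul(2, G) (Function('t')(G) = Add(Mul(2, G), 0) = Mul(2, G))
Function('x')(C, I) = -252 (Function('x')(C, I) = Mul(Add(Pow(Add(-1, Mul(2, 5)), 2), 3), -3) = Mul(Add(Pow(Add(-1, 10), 2), 3), -3) = Mul(Add(Pow(9, 2), 3), -3) = Mul(Add(81, 3), -3) = Mul(84, -3) = -252)
Pow(Add(-5599, Function('x')(7, 187)), Rational(1, 2)) = Pow(Add(-5599, -252), Rational(1, 2)) = Pow(-5851, Rational(1, 2)) = Mul(I, Pow(5851, Rational(1, 2)))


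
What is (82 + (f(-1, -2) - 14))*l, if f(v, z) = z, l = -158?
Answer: -10428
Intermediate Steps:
(82 + (f(-1, -2) - 14))*l = (82 + (-2 - 14))*(-158) = (82 - 16)*(-158) = 66*(-158) = -10428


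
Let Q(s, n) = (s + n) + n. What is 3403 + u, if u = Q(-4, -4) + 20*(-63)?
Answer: 2131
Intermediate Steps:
Q(s, n) = s + 2*n (Q(s, n) = (n + s) + n = s + 2*n)
u = -1272 (u = (-4 + 2*(-4)) + 20*(-63) = (-4 - 8) - 1260 = -12 - 1260 = -1272)
3403 + u = 3403 - 1272 = 2131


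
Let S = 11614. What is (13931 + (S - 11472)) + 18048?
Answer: 32121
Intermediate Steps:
(13931 + (S - 11472)) + 18048 = (13931 + (11614 - 11472)) + 18048 = (13931 + 142) + 18048 = 14073 + 18048 = 32121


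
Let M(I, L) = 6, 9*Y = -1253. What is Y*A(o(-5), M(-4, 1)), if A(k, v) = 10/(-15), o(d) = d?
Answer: 2506/27 ≈ 92.815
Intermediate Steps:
Y = -1253/9 (Y = (⅑)*(-1253) = -1253/9 ≈ -139.22)
A(k, v) = -⅔ (A(k, v) = 10*(-1/15) = -⅔)
Y*A(o(-5), M(-4, 1)) = -1253/9*(-⅔) = 2506/27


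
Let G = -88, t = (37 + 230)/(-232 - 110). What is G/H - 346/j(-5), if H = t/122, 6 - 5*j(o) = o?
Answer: 13308974/979 ≈ 13594.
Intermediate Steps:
t = -89/114 (t = 267/(-342) = 267*(-1/342) = -89/114 ≈ -0.78070)
j(o) = 6/5 - o/5
H = -89/13908 (H = -89/114/122 = -89/114*1/122 = -89/13908 ≈ -0.0063992)
G/H - 346/j(-5) = -88/(-89/13908) - 346/(6/5 - 1/5*(-5)) = -88*(-13908/89) - 346/(6/5 + 1) = 1223904/89 - 346/11/5 = 1223904/89 - 346*5/11 = 1223904/89 - 1730/11 = 13308974/979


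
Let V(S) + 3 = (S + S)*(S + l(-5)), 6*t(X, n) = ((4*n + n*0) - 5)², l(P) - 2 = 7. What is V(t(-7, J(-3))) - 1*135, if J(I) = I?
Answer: 96643/18 ≈ 5369.1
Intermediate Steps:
l(P) = 9 (l(P) = 2 + 7 = 9)
t(X, n) = (-5 + 4*n)²/6 (t(X, n) = ((4*n + n*0) - 5)²/6 = ((4*n + 0) - 5)²/6 = (4*n - 5)²/6 = (-5 + 4*n)²/6)
V(S) = -3 + 2*S*(9 + S) (V(S) = -3 + (S + S)*(S + 9) = -3 + (2*S)*(9 + S) = -3 + 2*S*(9 + S))
V(t(-7, J(-3))) - 1*135 = (-3 + 2*((-5 + 4*(-3))²/6)² + 18*((-5 + 4*(-3))²/6)) - 1*135 = (-3 + 2*((-5 - 12)²/6)² + 18*((-5 - 12)²/6)) - 135 = (-3 + 2*((⅙)*(-17)²)² + 18*((⅙)*(-17)²)) - 135 = (-3 + 2*((⅙)*289)² + 18*((⅙)*289)) - 135 = (-3 + 2*(289/6)² + 18*(289/6)) - 135 = (-3 + 2*(83521/36) + 867) - 135 = (-3 + 83521/18 + 867) - 135 = 99073/18 - 135 = 96643/18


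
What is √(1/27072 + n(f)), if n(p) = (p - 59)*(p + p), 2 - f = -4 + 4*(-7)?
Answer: I*√2163052753/1128 ≈ 41.231*I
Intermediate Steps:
f = 34 (f = 2 - (-4 + 4*(-7)) = 2 - (-4 - 28) = 2 - 1*(-32) = 2 + 32 = 34)
n(p) = 2*p*(-59 + p) (n(p) = (-59 + p)*(2*p) = 2*p*(-59 + p))
√(1/27072 + n(f)) = √(1/27072 + 2*34*(-59 + 34)) = √(1/27072 + 2*34*(-25)) = √(1/27072 - 1700) = √(-46022399/27072) = I*√2163052753/1128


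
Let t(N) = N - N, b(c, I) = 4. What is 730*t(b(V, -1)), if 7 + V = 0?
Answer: 0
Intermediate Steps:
V = -7 (V = -7 + 0 = -7)
t(N) = 0
730*t(b(V, -1)) = 730*0 = 0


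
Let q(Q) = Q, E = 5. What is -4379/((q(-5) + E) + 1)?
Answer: -4379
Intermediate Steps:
-4379/((q(-5) + E) + 1) = -4379/((-5 + 5) + 1) = -4379/(0 + 1) = -4379/1 = -4379*1 = -4379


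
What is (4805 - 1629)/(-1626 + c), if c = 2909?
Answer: 3176/1283 ≈ 2.4754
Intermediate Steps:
(4805 - 1629)/(-1626 + c) = (4805 - 1629)/(-1626 + 2909) = 3176/1283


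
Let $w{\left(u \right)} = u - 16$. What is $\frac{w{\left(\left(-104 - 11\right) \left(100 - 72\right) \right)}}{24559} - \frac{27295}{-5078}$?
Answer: $\frac{653905497}{124710602} \approx 5.2434$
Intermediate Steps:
$w{\left(u \right)} = -16 + u$
$\frac{w{\left(\left(-104 - 11\right) \left(100 - 72\right) \right)}}{24559} - \frac{27295}{-5078} = \frac{-16 + \left(-104 - 11\right) \left(100 - 72\right)}{24559} - \frac{27295}{-5078} = \left(-16 - 3220\right) \frac{1}{24559} - - \frac{27295}{5078} = \left(-16 - 3220\right) \frac{1}{24559} + \frac{27295}{5078} = \left(-3236\right) \frac{1}{24559} + \frac{27295}{5078} = - \frac{3236}{24559} + \frac{27295}{5078} = \frac{653905497}{124710602}$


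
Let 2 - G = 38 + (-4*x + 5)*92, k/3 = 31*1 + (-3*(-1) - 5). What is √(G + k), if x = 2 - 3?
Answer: I*√777 ≈ 27.875*I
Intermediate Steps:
x = -1
k = 87 (k = 3*(31*1 + (-3*(-1) - 5)) = 3*(31 + (3 - 5)) = 3*(31 - 2) = 3*29 = 87)
G = -864 (G = 2 - (38 + (-4*(-1) + 5)*92) = 2 - (38 + (4 + 5)*92) = 2 - (38 + 9*92) = 2 - (38 + 828) = 2 - 1*866 = 2 - 866 = -864)
√(G + k) = √(-864 + 87) = √(-777) = I*√777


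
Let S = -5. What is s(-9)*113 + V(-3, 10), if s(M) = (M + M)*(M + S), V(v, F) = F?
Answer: 28486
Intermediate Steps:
s(M) = 2*M*(-5 + M) (s(M) = (M + M)*(M - 5) = (2*M)*(-5 + M) = 2*M*(-5 + M))
s(-9)*113 + V(-3, 10) = (2*(-9)*(-5 - 9))*113 + 10 = (2*(-9)*(-14))*113 + 10 = 252*113 + 10 = 28476 + 10 = 28486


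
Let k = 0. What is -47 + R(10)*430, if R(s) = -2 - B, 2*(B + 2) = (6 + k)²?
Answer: -7787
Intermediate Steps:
B = 16 (B = -2 + (6 + 0)²/2 = -2 + (½)*6² = -2 + (½)*36 = -2 + 18 = 16)
R(s) = -18 (R(s) = -2 - 1*16 = -2 - 16 = -18)
-47 + R(10)*430 = -47 - 18*430 = -47 - 7740 = -7787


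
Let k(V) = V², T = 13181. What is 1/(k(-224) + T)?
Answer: 1/63357 ≈ 1.5784e-5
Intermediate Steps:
1/(k(-224) + T) = 1/((-224)² + 13181) = 1/(50176 + 13181) = 1/63357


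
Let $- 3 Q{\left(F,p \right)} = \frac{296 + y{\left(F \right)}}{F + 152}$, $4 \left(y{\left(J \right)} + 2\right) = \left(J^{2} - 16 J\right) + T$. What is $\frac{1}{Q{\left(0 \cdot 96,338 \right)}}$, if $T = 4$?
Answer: $- \frac{456}{295} \approx -1.5458$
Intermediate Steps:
$y{\left(J \right)} = -1 - 4 J + \frac{J^{2}}{4}$ ($y{\left(J \right)} = -2 + \frac{\left(J^{2} - 16 J\right) + 4}{4} = -2 + \frac{4 + J^{2} - 16 J}{4} = -2 + \left(1 - 4 J + \frac{J^{2}}{4}\right) = -1 - 4 J + \frac{J^{2}}{4}$)
$Q{\left(F,p \right)} = - \frac{295 - 4 F + \frac{F^{2}}{4}}{3 \left(152 + F\right)}$ ($Q{\left(F,p \right)} = - \frac{\left(296 - \left(1 + 4 F - \frac{F^{2}}{4}\right)\right) \frac{1}{F + 152}}{3} = - \frac{\left(295 - 4 F + \frac{F^{2}}{4}\right) \frac{1}{152 + F}}{3} = - \frac{\frac{1}{152 + F} \left(295 - 4 F + \frac{F^{2}}{4}\right)}{3} = - \frac{295 - 4 F + \frac{F^{2}}{4}}{3 \left(152 + F\right)}$)
$\frac{1}{Q{\left(0 \cdot 96,338 \right)}} = \frac{1}{\frac{1}{12} \frac{1}{152 + 0 \cdot 96} \left(-1180 - \left(0 \cdot 96\right)^{2} + 16 \cdot 0 \cdot 96\right)} = \frac{1}{\frac{1}{12} \frac{1}{152 + 0} \left(-1180 - 0^{2} + 16 \cdot 0\right)} = \frac{1}{\frac{1}{12} \cdot \frac{1}{152} \left(-1180 - 0 + 0\right)} = \frac{1}{\frac{1}{12} \cdot \frac{1}{152} \left(-1180 + 0 + 0\right)} = \frac{1}{\frac{1}{12} \cdot \frac{1}{152} \left(-1180\right)} = \frac{1}{- \frac{295}{456}} = - \frac{456}{295}$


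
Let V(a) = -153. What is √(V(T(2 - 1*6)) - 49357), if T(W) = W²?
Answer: I*√49510 ≈ 222.51*I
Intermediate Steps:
√(V(T(2 - 1*6)) - 49357) = √(-153 - 49357) = √(-49510) = I*√49510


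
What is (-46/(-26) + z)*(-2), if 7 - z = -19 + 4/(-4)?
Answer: -748/13 ≈ -57.538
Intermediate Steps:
z = 27 (z = 7 - (-19 + 4/(-4)) = 7 - (-19 + 4*(-1/4)) = 7 - (-19 - 1) = 7 - 1*(-20) = 7 + 20 = 27)
(-46/(-26) + z)*(-2) = (-46/(-26) + 27)*(-2) = (-46*(-1/26) + 27)*(-2) = (23/13 + 27)*(-2) = (374/13)*(-2) = -748/13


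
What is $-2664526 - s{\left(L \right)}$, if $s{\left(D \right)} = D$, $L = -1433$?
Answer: $-2663093$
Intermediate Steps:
$-2664526 - s{\left(L \right)} = -2664526 - -1433 = -2664526 + 1433 = -2663093$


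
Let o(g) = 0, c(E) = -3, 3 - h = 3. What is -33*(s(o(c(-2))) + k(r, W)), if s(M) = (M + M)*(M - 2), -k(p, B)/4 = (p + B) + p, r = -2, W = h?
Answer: -528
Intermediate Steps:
h = 0 (h = 3 - 1*3 = 3 - 3 = 0)
W = 0
k(p, B) = -8*p - 4*B (k(p, B) = -4*((p + B) + p) = -4*((B + p) + p) = -4*(B + 2*p) = -8*p - 4*B)
s(M) = 2*M*(-2 + M) (s(M) = (2*M)*(-2 + M) = 2*M*(-2 + M))
-33*(s(o(c(-2))) + k(r, W)) = -33*(2*0*(-2 + 0) + (-8*(-2) - 4*0)) = -33*(2*0*(-2) + (16 + 0)) = -33*(0 + 16) = -33*16 = -528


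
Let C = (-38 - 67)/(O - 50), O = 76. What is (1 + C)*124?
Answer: -4898/13 ≈ -376.77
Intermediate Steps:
C = -105/26 (C = (-38 - 67)/(76 - 50) = -105/26 ≈ -4.0385)
(1 + C)*124 = (1 - 105/26)*124 = -79/26*124 = -4898/13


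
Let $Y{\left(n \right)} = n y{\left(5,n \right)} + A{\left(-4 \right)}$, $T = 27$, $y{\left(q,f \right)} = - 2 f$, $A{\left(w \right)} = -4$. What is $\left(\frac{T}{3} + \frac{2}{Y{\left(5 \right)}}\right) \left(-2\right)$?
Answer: $- \frac{484}{27} \approx -17.926$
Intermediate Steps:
$Y{\left(n \right)} = -4 - 2 n^{2}$ ($Y{\left(n \right)} = n \left(- 2 n\right) - 4 = - 2 n^{2} - 4 = -4 - 2 n^{2}$)
$\left(\frac{T}{3} + \frac{2}{Y{\left(5 \right)}}\right) \left(-2\right) = \left(\frac{27}{3} + \frac{2}{-4 - 2 \cdot 5^{2}}\right) \left(-2\right) = \left(27 \cdot \frac{1}{3} + \frac{2}{-4 - 50}\right) \left(-2\right) = \left(9 + \frac{2}{-4 - 50}\right) \left(-2\right) = \left(9 + \frac{2}{-54}\right) \left(-2\right) = \left(9 + 2 \left(- \frac{1}{54}\right)\right) \left(-2\right) = \left(9 - \frac{1}{27}\right) \left(-2\right) = \frac{242}{27} \left(-2\right) = - \frac{484}{27}$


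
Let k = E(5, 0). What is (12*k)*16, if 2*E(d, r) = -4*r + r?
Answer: 0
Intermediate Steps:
E(d, r) = -3*r/2 (E(d, r) = (-4*r + r)/2 = (-3*r)/2 = -3*r/2)
k = 0 (k = -3/2*0 = 0)
(12*k)*16 = (12*0)*16 = 0*16 = 0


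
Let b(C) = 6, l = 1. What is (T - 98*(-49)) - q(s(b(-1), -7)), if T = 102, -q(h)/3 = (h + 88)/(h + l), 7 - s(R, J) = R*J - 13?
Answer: 34378/7 ≈ 4911.1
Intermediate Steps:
s(R, J) = 20 - J*R (s(R, J) = 7 - (R*J - 13) = 7 - (J*R - 13) = 7 - (-13 + J*R) = 7 + (13 - J*R) = 20 - J*R)
q(h) = -3*(88 + h)/(1 + h) (q(h) = -3*(h + 88)/(h + 1) = -3*(88 + h)/(1 + h))
(T - 98*(-49)) - q(s(b(-1), -7)) = (102 - 98*(-49)) - 3*(-88 - (20 - 1*(-7)*6))/(1 + (20 - 1*(-7)*6)) = (102 + 4802) - 3*(-88 - (20 + 42))/(1 + (20 + 42)) = 4904 - 3*(-88 - 1*62)/(1 + 62) = 4904 - 3*(-88 - 62)/63 = 4904 - 3*(-150)/63 = 4904 - 1*(-50/7) = 4904 + 50/7 = 34378/7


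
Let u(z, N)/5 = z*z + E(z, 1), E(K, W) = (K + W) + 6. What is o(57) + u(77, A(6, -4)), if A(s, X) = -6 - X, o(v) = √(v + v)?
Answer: 30065 + √114 ≈ 30076.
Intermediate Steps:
o(v) = √2*√v (o(v) = √(2*v) = √2*√v)
E(K, W) = 6 + K + W
u(z, N) = 35 + 5*z + 5*z² (u(z, N) = 5*(z*z + (6 + z + 1)) = 5*(z² + (7 + z)) = 5*(7 + z + z²) = 35 + 5*z + 5*z²)
o(57) + u(77, A(6, -4)) = √2*√57 + (35 + 5*77 + 5*77²) = √114 + (35 + 385 + 5*5929) = √114 + (35 + 385 + 29645) = √114 + 30065 = 30065 + √114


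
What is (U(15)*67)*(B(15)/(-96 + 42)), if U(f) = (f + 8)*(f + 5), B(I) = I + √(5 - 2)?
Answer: -77050/9 - 15410*√3/27 ≈ -9549.7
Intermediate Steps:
B(I) = I + √3
U(f) = (5 + f)*(8 + f) (U(f) = (8 + f)*(5 + f) = (5 + f)*(8 + f))
(U(15)*67)*(B(15)/(-96 + 42)) = ((40 + 15² + 13*15)*67)*((15 + √3)/(-96 + 42)) = ((40 + 225 + 195)*67)*((15 + √3)/(-54)) = (460*67)*((15 + √3)*(-1/54)) = 30820*(-5/18 - √3/54) = -77050/9 - 15410*√3/27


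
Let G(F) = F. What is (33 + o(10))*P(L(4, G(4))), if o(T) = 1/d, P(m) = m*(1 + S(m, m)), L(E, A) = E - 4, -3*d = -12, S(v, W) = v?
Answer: 0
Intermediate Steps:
d = 4 (d = -⅓*(-12) = 4)
L(E, A) = -4 + E
P(m) = m*(1 + m)
o(T) = ¼ (o(T) = 1/4 = ¼)
(33 + o(10))*P(L(4, G(4))) = (33 + ¼)*((-4 + 4)*(1 + (-4 + 4))) = 133*(0*(1 + 0))/4 = 133*(0*1)/4 = (133/4)*0 = 0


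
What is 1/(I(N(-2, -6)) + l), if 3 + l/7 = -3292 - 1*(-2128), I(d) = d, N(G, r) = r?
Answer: -1/8175 ≈ -0.00012232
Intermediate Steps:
l = -8169 (l = -21 + 7*(-3292 - 1*(-2128)) = -21 + 7*(-3292 + 2128) = -21 + 7*(-1164) = -21 - 8148 = -8169)
1/(I(N(-2, -6)) + l) = 1/(-6 - 8169) = 1/(-8175) = -1/8175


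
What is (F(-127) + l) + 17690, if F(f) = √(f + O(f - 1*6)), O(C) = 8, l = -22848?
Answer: -5158 + I*√119 ≈ -5158.0 + 10.909*I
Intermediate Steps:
F(f) = √(8 + f) (F(f) = √(f + 8) = √(8 + f))
(F(-127) + l) + 17690 = (√(8 - 127) - 22848) + 17690 = (√(-119) - 22848) + 17690 = (I*√119 - 22848) + 17690 = (-22848 + I*√119) + 17690 = -5158 + I*√119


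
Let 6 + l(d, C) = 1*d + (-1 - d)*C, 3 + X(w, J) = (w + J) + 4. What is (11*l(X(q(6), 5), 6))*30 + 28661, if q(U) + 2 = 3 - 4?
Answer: 19751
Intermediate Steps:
q(U) = -3 (q(U) = -2 + (3 - 4) = -2 - 1 = -3)
X(w, J) = 1 + J + w (X(w, J) = -3 + ((w + J) + 4) = -3 + ((J + w) + 4) = -3 + (4 + J + w) = 1 + J + w)
l(d, C) = -6 + d + C*(-1 - d) (l(d, C) = -6 + (1*d + (-1 - d)*C) = -6 + (d + C*(-1 - d)) = -6 + d + C*(-1 - d))
(11*l(X(q(6), 5), 6))*30 + 28661 = (11*(-6 + (1 + 5 - 3) - 1*6 - 1*6*(1 + 5 - 3)))*30 + 28661 = (11*(-6 + 3 - 6 - 1*6*3))*30 + 28661 = (11*(-6 + 3 - 6 - 18))*30 + 28661 = (11*(-27))*30 + 28661 = -297*30 + 28661 = -8910 + 28661 = 19751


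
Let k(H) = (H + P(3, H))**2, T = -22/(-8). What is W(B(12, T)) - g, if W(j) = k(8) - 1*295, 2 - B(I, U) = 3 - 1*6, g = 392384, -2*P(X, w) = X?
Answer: -1570547/4 ≈ -3.9264e+5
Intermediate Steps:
P(X, w) = -X/2
T = 11/4 (T = -22*(-1/8) = 11/4 ≈ 2.7500)
k(H) = (-3/2 + H)**2 (k(H) = (H - 1/2*3)**2 = (H - 3/2)**2 = (-3/2 + H)**2)
B(I, U) = 5 (B(I, U) = 2 - (3 - 1*6) = 2 - (3 - 6) = 2 - 1*(-3) = 2 + 3 = 5)
W(j) = -1011/4 (W(j) = (-3 + 2*8)**2/4 - 1*295 = (-3 + 16)**2/4 - 295 = (1/4)*13**2 - 295 = (1/4)*169 - 295 = 169/4 - 295 = -1011/4)
W(B(12, T)) - g = -1011/4 - 1*392384 = -1011/4 - 392384 = -1570547/4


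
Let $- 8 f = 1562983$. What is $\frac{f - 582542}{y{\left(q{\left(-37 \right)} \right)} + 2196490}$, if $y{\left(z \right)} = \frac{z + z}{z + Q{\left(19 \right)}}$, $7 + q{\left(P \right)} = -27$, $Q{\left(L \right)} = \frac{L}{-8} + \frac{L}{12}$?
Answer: $- \frac{5196471365}{14672566256} \approx -0.35416$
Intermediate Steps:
$Q{\left(L \right)} = - \frac{L}{24}$ ($Q{\left(L \right)} = L \left(- \frac{1}{8}\right) + L \frac{1}{12} = - \frac{L}{8} + \frac{L}{12} = - \frac{L}{24}$)
$q{\left(P \right)} = -34$ ($q{\left(P \right)} = -7 - 27 = -34$)
$f = - \frac{1562983}{8}$ ($f = \left(- \frac{1}{8}\right) 1562983 = - \frac{1562983}{8} \approx -1.9537 \cdot 10^{5}$)
$y{\left(z \right)} = \frac{2 z}{- \frac{19}{24} + z}$ ($y{\left(z \right)} = \frac{z + z}{z - \frac{19}{24}} = \frac{2 z}{z - \frac{19}{24}} = \frac{2 z}{- \frac{19}{24} + z}$)
$\frac{f - 582542}{y{\left(q{\left(-37 \right)} \right)} + 2196490} = \frac{- \frac{1562983}{8} - 582542}{48 \left(-34\right) \frac{1}{-19 + 24 \left(-34\right)} + 2196490} = - \frac{6223319}{8 \left(48 \left(-34\right) \frac{1}{-19 - 816} + 2196490\right)} = - \frac{6223319}{8 \left(48 \left(-34\right) \frac{1}{-835} + 2196490\right)} = - \frac{6223319}{8 \left(48 \left(-34\right) \left(- \frac{1}{835}\right) + 2196490\right)} = - \frac{6223319}{8 \left(\frac{1632}{835} + 2196490\right)} = - \frac{6223319}{8 \cdot \frac{1834070782}{835}} = \left(- \frac{6223319}{8}\right) \frac{835}{1834070782} = - \frac{5196471365}{14672566256}$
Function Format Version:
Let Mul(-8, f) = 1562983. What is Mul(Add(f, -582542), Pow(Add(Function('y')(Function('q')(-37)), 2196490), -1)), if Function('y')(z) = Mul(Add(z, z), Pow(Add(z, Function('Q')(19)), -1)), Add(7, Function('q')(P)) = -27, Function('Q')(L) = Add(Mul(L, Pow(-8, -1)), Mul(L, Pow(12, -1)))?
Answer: Rational(-5196471365, 14672566256) ≈ -0.35416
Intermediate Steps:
Function('Q')(L) = Mul(Rational(-1, 24), L) (Function('Q')(L) = Add(Mul(L, Rational(-1, 8)), Mul(L, Rational(1, 12))) = Add(Mul(Rational(-1, 8), L), Mul(Rational(1, 12), L)) = Mul(Rational(-1, 24), L))
Function('q')(P) = -34 (Function('q')(P) = Add(-7, -27) = -34)
f = Rational(-1562983, 8) (f = Mul(Rational(-1, 8), 1562983) = Rational(-1562983, 8) ≈ -1.9537e+5)
Function('y')(z) = Mul(2, z, Pow(Add(Rational(-19, 24), z), -1)) (Function('y')(z) = Mul(Add(z, z), Pow(Add(z, Mul(Rational(-1, 24), 19)), -1)) = Mul(Mul(2, z), Pow(Add(z, Rational(-19, 24)), -1)) = Mul(Mul(2, z), Pow(Add(Rational(-19, 24), z), -1)) = Mul(2, z, Pow(Add(Rational(-19, 24), z), -1)))
Mul(Add(f, -582542), Pow(Add(Function('y')(Function('q')(-37)), 2196490), -1)) = Mul(Add(Rational(-1562983, 8), -582542), Pow(Add(Mul(48, -34, Pow(Add(-19, Mul(24, -34)), -1)), 2196490), -1)) = Mul(Rational(-6223319, 8), Pow(Add(Mul(48, -34, Pow(Add(-19, -816), -1)), 2196490), -1)) = Mul(Rational(-6223319, 8), Pow(Add(Mul(48, -34, Pow(-835, -1)), 2196490), -1)) = Mul(Rational(-6223319, 8), Pow(Add(Mul(48, -34, Rational(-1, 835)), 2196490), -1)) = Mul(Rational(-6223319, 8), Pow(Add(Rational(1632, 835), 2196490), -1)) = Mul(Rational(-6223319, 8), Pow(Rational(1834070782, 835), -1)) = Mul(Rational(-6223319, 8), Rational(835, 1834070782)) = Rational(-5196471365, 14672566256)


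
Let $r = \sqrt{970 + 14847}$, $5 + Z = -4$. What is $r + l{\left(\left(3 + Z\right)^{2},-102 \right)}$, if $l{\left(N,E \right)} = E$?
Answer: $-102 + \sqrt{15817} \approx 23.766$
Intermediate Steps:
$Z = -9$ ($Z = -5 - 4 = -9$)
$r = \sqrt{15817} \approx 125.77$
$r + l{\left(\left(3 + Z\right)^{2},-102 \right)} = \sqrt{15817} - 102 = -102 + \sqrt{15817}$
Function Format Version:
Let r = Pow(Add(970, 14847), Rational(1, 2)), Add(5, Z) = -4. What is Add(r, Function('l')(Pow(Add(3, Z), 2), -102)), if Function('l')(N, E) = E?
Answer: Add(-102, Pow(15817, Rational(1, 2))) ≈ 23.766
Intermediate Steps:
Z = -9 (Z = Add(-5, -4) = -9)
r = Pow(15817, Rational(1, 2)) ≈ 125.77
Add(r, Function('l')(Pow(Add(3, Z), 2), -102)) = Add(Pow(15817, Rational(1, 2)), -102) = Add(-102, Pow(15817, Rational(1, 2)))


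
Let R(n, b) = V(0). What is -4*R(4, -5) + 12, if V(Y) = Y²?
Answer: 12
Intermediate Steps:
R(n, b) = 0 (R(n, b) = 0² = 0)
-4*R(4, -5) + 12 = -4*0 + 12 = 0 + 12 = 12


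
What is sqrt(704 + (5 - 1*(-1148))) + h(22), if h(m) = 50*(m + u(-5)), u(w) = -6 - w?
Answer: 1050 + sqrt(1857) ≈ 1093.1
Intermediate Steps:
h(m) = -50 + 50*m (h(m) = 50*(m + (-6 - 1*(-5))) = 50*(m + (-6 + 5)) = 50*(m - 1) = 50*(-1 + m) = -50 + 50*m)
sqrt(704 + (5 - 1*(-1148))) + h(22) = sqrt(704 + (5 - 1*(-1148))) + (-50 + 50*22) = sqrt(704 + (5 + 1148)) + (-50 + 1100) = sqrt(704 + 1153) + 1050 = sqrt(1857) + 1050 = 1050 + sqrt(1857)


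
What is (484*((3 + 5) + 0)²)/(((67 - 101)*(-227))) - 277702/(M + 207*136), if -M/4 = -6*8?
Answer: -316330073/54689748 ≈ -5.7841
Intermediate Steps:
M = 192 (M = -(-24)*8 = -4*(-48) = 192)
(484*((3 + 5) + 0)²)/(((67 - 101)*(-227))) - 277702/(M + 207*136) = (484*((3 + 5) + 0)²)/(((67 - 101)*(-227))) - 277702/(192 + 207*136) = (484*(8 + 0)²)/((-34*(-227))) - 277702/(192 + 28152) = (484*8²)/7718 - 277702/28344 = (484*64)*(1/7718) - 277702*1/28344 = 30976*(1/7718) - 138851/14172 = 15488/3859 - 138851/14172 = -316330073/54689748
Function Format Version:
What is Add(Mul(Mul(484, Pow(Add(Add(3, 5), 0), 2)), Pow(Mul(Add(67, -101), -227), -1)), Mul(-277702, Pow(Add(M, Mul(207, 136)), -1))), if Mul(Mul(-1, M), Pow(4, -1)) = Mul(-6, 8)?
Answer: Rational(-316330073, 54689748) ≈ -5.7841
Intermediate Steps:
M = 192 (M = Mul(-4, Mul(-6, 8)) = Mul(-4, -48) = 192)
Add(Mul(Mul(484, Pow(Add(Add(3, 5), 0), 2)), Pow(Mul(Add(67, -101), -227), -1)), Mul(-277702, Pow(Add(M, Mul(207, 136)), -1))) = Add(Mul(Mul(484, Pow(Add(Add(3, 5), 0), 2)), Pow(Mul(Add(67, -101), -227), -1)), Mul(-277702, Pow(Add(192, Mul(207, 136)), -1))) = Add(Mul(Mul(484, Pow(Add(8, 0), 2)), Pow(Mul(-34, -227), -1)), Mul(-277702, Pow(Add(192, 28152), -1))) = Add(Mul(Mul(484, Pow(8, 2)), Pow(7718, -1)), Mul(-277702, Pow(28344, -1))) = Add(Mul(Mul(484, 64), Rational(1, 7718)), Mul(-277702, Rational(1, 28344))) = Add(Mul(30976, Rational(1, 7718)), Rational(-138851, 14172)) = Add(Rational(15488, 3859), Rational(-138851, 14172)) = Rational(-316330073, 54689748)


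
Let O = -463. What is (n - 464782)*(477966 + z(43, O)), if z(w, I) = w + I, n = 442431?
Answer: -10673630646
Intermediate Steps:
z(w, I) = I + w
(n - 464782)*(477966 + z(43, O)) = (442431 - 464782)*(477966 + (-463 + 43)) = -22351*(477966 - 420) = -22351*477546 = -10673630646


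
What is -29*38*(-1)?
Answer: 1102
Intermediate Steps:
-29*38*(-1) = -1102*(-1) = 1102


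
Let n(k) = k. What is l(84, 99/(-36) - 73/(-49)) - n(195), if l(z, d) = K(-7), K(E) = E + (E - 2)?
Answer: -211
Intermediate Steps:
K(E) = -2 + 2*E (K(E) = E + (-2 + E) = -2 + 2*E)
l(z, d) = -16 (l(z, d) = -2 + 2*(-7) = -2 - 14 = -16)
l(84, 99/(-36) - 73/(-49)) - n(195) = -16 - 1*195 = -16 - 195 = -211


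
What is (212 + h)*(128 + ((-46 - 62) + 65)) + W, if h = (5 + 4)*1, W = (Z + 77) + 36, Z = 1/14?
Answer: 264573/14 ≈ 18898.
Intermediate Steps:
Z = 1/14 ≈ 0.071429
W = 1583/14 (W = (1/14 + 77) + 36 = 1079/14 + 36 = 1583/14 ≈ 113.07)
h = 9 (h = 9*1 = 9)
(212 + h)*(128 + ((-46 - 62) + 65)) + W = (212 + 9)*(128 + ((-46 - 62) + 65)) + 1583/14 = 221*(128 + (-108 + 65)) + 1583/14 = 221*(128 - 43) + 1583/14 = 221*85 + 1583/14 = 18785 + 1583/14 = 264573/14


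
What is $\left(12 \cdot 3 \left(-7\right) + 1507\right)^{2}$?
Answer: $1575025$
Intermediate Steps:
$\left(12 \cdot 3 \left(-7\right) + 1507\right)^{2} = \left(36 \left(-7\right) + 1507\right)^{2} = \left(-252 + 1507\right)^{2} = 1255^{2} = 1575025$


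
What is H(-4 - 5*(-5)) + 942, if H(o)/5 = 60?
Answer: 1242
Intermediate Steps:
H(o) = 300 (H(o) = 5*60 = 300)
H(-4 - 5*(-5)) + 942 = 300 + 942 = 1242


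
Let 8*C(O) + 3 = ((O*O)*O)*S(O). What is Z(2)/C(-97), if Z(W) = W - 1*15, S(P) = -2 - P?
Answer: 52/43351969 ≈ 1.1995e-6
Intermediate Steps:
Z(W) = -15 + W (Z(W) = W - 15 = -15 + W)
C(O) = -3/8 + O³*(-2 - O)/8 (C(O) = -3/8 + (((O*O)*O)*(-2 - O))/8 = -3/8 + ((O²*O)*(-2 - O))/8 = -3/8 + (O³*(-2 - O))/8 = -3/8 + O³*(-2 - O)/8)
Z(2)/C(-97) = (-15 + 2)/(-3/8 + (⅛)*(-97)³*(-2 - 1*(-97))) = -13/(-3/8 + (⅛)*(-912673)*(-2 + 97)) = -13/(-3/8 + (⅛)*(-912673)*95) = -13/(-3/8 - 86703935/8) = -13/(-43351969/4) = -13*(-4/43351969) = 52/43351969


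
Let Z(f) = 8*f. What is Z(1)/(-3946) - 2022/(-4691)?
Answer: 3970642/9255343 ≈ 0.42901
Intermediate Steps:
Z(1)/(-3946) - 2022/(-4691) = (8*1)/(-3946) - 2022/(-4691) = 8*(-1/3946) - 2022*(-1/4691) = -4/1973 + 2022/4691 = 3970642/9255343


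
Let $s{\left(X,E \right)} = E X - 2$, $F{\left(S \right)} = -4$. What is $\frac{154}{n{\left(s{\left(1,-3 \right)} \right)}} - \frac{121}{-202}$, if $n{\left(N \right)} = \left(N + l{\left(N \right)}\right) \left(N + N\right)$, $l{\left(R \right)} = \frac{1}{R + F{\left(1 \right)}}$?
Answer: $\frac{41954}{11615} \approx 3.6121$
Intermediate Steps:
$l{\left(R \right)} = \frac{1}{-4 + R}$ ($l{\left(R \right)} = \frac{1}{R - 4} = \frac{1}{-4 + R}$)
$s{\left(X,E \right)} = -2 + E X$
$n{\left(N \right)} = 2 N \left(N + \frac{1}{-4 + N}\right)$ ($n{\left(N \right)} = \left(N + \frac{1}{-4 + N}\right) \left(N + N\right) = \left(N + \frac{1}{-4 + N}\right) 2 N = 2 N \left(N + \frac{1}{-4 + N}\right)$)
$\frac{154}{n{\left(s{\left(1,-3 \right)} \right)}} - \frac{121}{-202} = \frac{154}{2 \left(-2 - 3\right) \frac{1}{-4 - 5} \left(1 + \left(-2 - 3\right) \left(-4 - 5\right)\right)} - \frac{121}{-202} = \frac{154}{2 \left(-2 - 3\right) \frac{1}{-4 - 5} \left(1 + \left(-2 - 3\right) \left(-4 - 5\right)\right)} - - \frac{121}{202} = \frac{154}{2 \left(-5\right) \frac{1}{-4 - 5} \left(1 - 5 \left(-4 - 5\right)\right)} + \frac{121}{202} = \frac{154}{2 \left(-5\right) \frac{1}{-9} \left(1 - -45\right)} + \frac{121}{202} = \frac{154}{2 \left(-5\right) \left(- \frac{1}{9}\right) \left(1 + 45\right)} + \frac{121}{202} = \frac{154}{2 \left(-5\right) \left(- \frac{1}{9}\right) 46} + \frac{121}{202} = \frac{154}{\frac{460}{9}} + \frac{121}{202} = 154 \cdot \frac{9}{460} + \frac{121}{202} = \frac{693}{230} + \frac{121}{202} = \frac{41954}{11615}$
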